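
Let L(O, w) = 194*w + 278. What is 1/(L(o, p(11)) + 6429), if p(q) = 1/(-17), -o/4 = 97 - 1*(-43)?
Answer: 17/113825 ≈ 0.00014935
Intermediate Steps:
o = -560 (o = -4*(97 - 1*(-43)) = -4*(97 + 43) = -4*140 = -560)
p(q) = -1/17
L(O, w) = 278 + 194*w
1/(L(o, p(11)) + 6429) = 1/((278 + 194*(-1/17)) + 6429) = 1/((278 - 194/17) + 6429) = 1/(4532/17 + 6429) = 1/(113825/17) = 17/113825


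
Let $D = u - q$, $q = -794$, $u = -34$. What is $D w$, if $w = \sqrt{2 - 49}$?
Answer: $760 i \sqrt{47} \approx 5210.3 i$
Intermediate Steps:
$D = 760$ ($D = -34 - -794 = -34 + 794 = 760$)
$w = i \sqrt{47}$ ($w = \sqrt{-47} = i \sqrt{47} \approx 6.8557 i$)
$D w = 760 i \sqrt{47}$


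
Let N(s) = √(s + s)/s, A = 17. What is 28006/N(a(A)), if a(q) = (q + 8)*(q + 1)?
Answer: 420090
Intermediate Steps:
a(q) = (1 + q)*(8 + q) (a(q) = (8 + q)*(1 + q) = (1 + q)*(8 + q))
N(s) = √2/√s (N(s) = √(2*s)/s = (√2*√s)/s = √2/√s)
28006/N(a(A)) = 28006/((√2/√(8 + 17² + 9*17))) = 28006/((√2/√(8 + 289 + 153))) = 28006/((√2/√450)) = 28006/((√2*(√2/30))) = 28006/(1/15) = 28006*15 = 420090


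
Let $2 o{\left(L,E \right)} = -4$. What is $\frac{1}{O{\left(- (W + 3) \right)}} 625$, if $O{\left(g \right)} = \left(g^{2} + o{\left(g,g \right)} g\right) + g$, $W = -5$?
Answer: $\frac{625}{2} \approx 312.5$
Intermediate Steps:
$o{\left(L,E \right)} = -2$ ($o{\left(L,E \right)} = \frac{1}{2} \left(-4\right) = -2$)
$O{\left(g \right)} = g^{2} - g$ ($O{\left(g \right)} = \left(g^{2} - 2 g\right) + g = g^{2} - g$)
$\frac{1}{O{\left(- (W + 3) \right)}} 625 = \frac{1}{- (-5 + 3) \left(-1 - \left(-5 + 3\right)\right)} 625 = \frac{1}{\left(-1\right) \left(-2\right) \left(-1 - -2\right)} 625 = \frac{1}{2 \left(-1 + 2\right)} 625 = \frac{1}{2 \cdot 1} \cdot 625 = \frac{1}{2} \cdot 625 = \frac{625}{2}$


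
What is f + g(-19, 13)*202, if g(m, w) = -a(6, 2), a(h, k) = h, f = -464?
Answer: -1676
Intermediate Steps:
g(m, w) = -6 (g(m, w) = -1*6 = -6)
f + g(-19, 13)*202 = -464 - 6*202 = -464 - 1212 = -1676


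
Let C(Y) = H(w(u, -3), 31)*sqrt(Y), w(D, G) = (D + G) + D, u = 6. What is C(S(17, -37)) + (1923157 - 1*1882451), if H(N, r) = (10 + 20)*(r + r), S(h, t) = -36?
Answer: 40706 + 11160*I ≈ 40706.0 + 11160.0*I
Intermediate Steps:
w(D, G) = G + 2*D
H(N, r) = 60*r (H(N, r) = 30*(2*r) = 60*r)
C(Y) = 1860*sqrt(Y) (C(Y) = (60*31)*sqrt(Y) = 1860*sqrt(Y))
C(S(17, -37)) + (1923157 - 1*1882451) = 1860*sqrt(-36) + (1923157 - 1*1882451) = 1860*(6*I) + (1923157 - 1882451) = 11160*I + 40706 = 40706 + 11160*I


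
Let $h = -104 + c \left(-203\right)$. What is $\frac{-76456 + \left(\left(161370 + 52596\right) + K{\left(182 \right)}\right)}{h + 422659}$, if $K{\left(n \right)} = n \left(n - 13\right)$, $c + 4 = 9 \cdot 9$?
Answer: $\frac{42067}{101731} \approx 0.41351$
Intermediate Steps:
$c = 77$ ($c = -4 + 9 \cdot 9 = -4 + 81 = 77$)
$K{\left(n \right)} = n \left(-13 + n\right)$
$h = -15735$ ($h = -104 + 77 \left(-203\right) = -104 - 15631 = -15735$)
$\frac{-76456 + \left(\left(161370 + 52596\right) + K{\left(182 \right)}\right)}{h + 422659} = \frac{-76456 + \left(\left(161370 + 52596\right) + 182 \left(-13 + 182\right)\right)}{-15735 + 422659} = \frac{-76456 + \left(213966 + 182 \cdot 169\right)}{406924} = \left(-76456 + \left(213966 + 30758\right)\right) \frac{1}{406924} = \left(-76456 + 244724\right) \frac{1}{406924} = 168268 \cdot \frac{1}{406924} = \frac{42067}{101731}$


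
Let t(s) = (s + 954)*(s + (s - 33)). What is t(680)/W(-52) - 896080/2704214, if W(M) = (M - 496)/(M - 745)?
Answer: 1168321358728401/370477318 ≈ 3.1536e+6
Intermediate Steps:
t(s) = (-33 + 2*s)*(954 + s) (t(s) = (954 + s)*(s + (-33 + s)) = (954 + s)*(-33 + 2*s) = (-33 + 2*s)*(954 + s))
W(M) = (-496 + M)/(-745 + M)
t(680)/W(-52) - 896080/2704214 = (-31482 + 2*680² + 1875*680)/(((-496 - 52)/(-745 - 52))) - 896080/2704214 = (-31482 + 2*462400 + 1275000)/((-548/(-797))) - 896080*1/2704214 = (-31482 + 924800 + 1275000)/((-1/797*(-548))) - 448040/1352107 = 2168318/(548/797) - 448040/1352107 = 2168318*(797/548) - 448040/1352107 = 864074723/274 - 448040/1352107 = 1168321358728401/370477318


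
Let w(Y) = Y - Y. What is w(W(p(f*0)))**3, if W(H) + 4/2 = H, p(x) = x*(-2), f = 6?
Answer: 0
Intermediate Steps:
p(x) = -2*x
W(H) = -2 + H
w(Y) = 0
w(W(p(f*0)))**3 = 0**3 = 0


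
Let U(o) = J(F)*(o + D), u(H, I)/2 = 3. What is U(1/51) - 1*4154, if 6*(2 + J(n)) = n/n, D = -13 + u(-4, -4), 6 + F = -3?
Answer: -633604/153 ≈ -4141.2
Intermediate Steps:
u(H, I) = 6 (u(H, I) = 2*3 = 6)
F = -9 (F = -6 - 3 = -9)
D = -7 (D = -13 + 6 = -7)
J(n) = -11/6 (J(n) = -2 + (n/n)/6 = -2 + (⅙)*1 = -2 + ⅙ = -11/6)
U(o) = 77/6 - 11*o/6 (U(o) = -11*(o - 7)/6 = -11*(-7 + o)/6 = 77/6 - 11*o/6)
U(1/51) - 1*4154 = (77/6 - 11/6/51) - 1*4154 = (77/6 - 11/6*1/51) - 4154 = (77/6 - 11/306) - 4154 = 1958/153 - 4154 = -633604/153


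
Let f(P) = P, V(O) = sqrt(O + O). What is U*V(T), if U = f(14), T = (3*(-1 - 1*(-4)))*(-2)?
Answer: 84*I ≈ 84.0*I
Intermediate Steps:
T = -18 (T = (3*(-1 + 4))*(-2) = (3*3)*(-2) = 9*(-2) = -18)
V(O) = sqrt(2)*sqrt(O) (V(O) = sqrt(2*O) = sqrt(2)*sqrt(O))
U = 14
U*V(T) = 14*(sqrt(2)*sqrt(-18)) = 14*(sqrt(2)*(3*I*sqrt(2))) = 14*(6*I) = 84*I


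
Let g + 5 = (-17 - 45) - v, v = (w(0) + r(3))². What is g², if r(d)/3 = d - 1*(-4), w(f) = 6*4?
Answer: 4376464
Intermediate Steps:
w(f) = 24
r(d) = 12 + 3*d (r(d) = 3*(d - 1*(-4)) = 3*(d + 4) = 3*(4 + d) = 12 + 3*d)
v = 2025 (v = (24 + (12 + 3*3))² = (24 + (12 + 9))² = (24 + 21)² = 45² = 2025)
g = -2092 (g = -5 + ((-17 - 45) - 1*2025) = -5 + (-62 - 2025) = -5 - 2087 = -2092)
g² = (-2092)² = 4376464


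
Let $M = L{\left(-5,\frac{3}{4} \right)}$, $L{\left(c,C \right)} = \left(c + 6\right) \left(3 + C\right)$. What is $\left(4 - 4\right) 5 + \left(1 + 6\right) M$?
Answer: $\frac{105}{4} \approx 26.25$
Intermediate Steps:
$L{\left(c,C \right)} = \left(3 + C\right) \left(6 + c\right)$ ($L{\left(c,C \right)} = \left(6 + c\right) \left(3 + C\right) = \left(3 + C\right) \left(6 + c\right)$)
$M = \frac{15}{4}$ ($M = 18 + 3 \left(-5\right) + 6 \cdot \frac{3}{4} + \frac{3}{4} \left(-5\right) = 18 - 15 + 6 \cdot 3 \cdot \frac{1}{4} + 3 \cdot \frac{1}{4} \left(-5\right) = 18 - 15 + 6 \cdot \frac{3}{4} + \frac{3}{4} \left(-5\right) = 18 - 15 + \frac{9}{2} - \frac{15}{4} = \frac{15}{4} \approx 3.75$)
$\left(4 - 4\right) 5 + \left(1 + 6\right) M = \left(4 - 4\right) 5 + \left(1 + 6\right) \frac{15}{4} = 0 \cdot 5 + 7 \cdot \frac{15}{4} = 0 + \frac{105}{4} = \frac{105}{4}$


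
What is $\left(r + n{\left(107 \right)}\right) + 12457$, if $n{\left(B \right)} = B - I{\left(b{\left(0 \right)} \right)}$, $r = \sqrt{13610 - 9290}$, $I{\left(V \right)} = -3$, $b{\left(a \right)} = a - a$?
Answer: $12567 + 12 \sqrt{30} \approx 12633.0$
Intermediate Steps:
$b{\left(a \right)} = 0$
$r = 12 \sqrt{30}$ ($r = \sqrt{4320} = 12 \sqrt{30} \approx 65.727$)
$n{\left(B \right)} = 3 + B$ ($n{\left(B \right)} = B - -3 = B + 3 = 3 + B$)
$\left(r + n{\left(107 \right)}\right) + 12457 = \left(12 \sqrt{30} + \left(3 + 107\right)\right) + 12457 = \left(12 \sqrt{30} + 110\right) + 12457 = \left(110 + 12 \sqrt{30}\right) + 12457 = 12567 + 12 \sqrt{30}$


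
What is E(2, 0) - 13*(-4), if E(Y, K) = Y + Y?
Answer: 56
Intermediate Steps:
E(Y, K) = 2*Y
E(2, 0) - 13*(-4) = 2*2 - 13*(-4) = 4 + 52 = 56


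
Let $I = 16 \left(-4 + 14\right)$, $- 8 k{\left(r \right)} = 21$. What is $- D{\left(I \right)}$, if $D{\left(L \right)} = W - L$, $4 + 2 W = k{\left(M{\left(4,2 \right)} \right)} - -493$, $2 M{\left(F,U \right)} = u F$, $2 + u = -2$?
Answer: $- \frac{1331}{16} \approx -83.188$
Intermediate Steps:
$u = -4$ ($u = -2 - 2 = -4$)
$M{\left(F,U \right)} = - 2 F$ ($M{\left(F,U \right)} = \frac{\left(-4\right) F}{2} = - 2 F$)
$k{\left(r \right)} = - \frac{21}{8}$ ($k{\left(r \right)} = \left(- \frac{1}{8}\right) 21 = - \frac{21}{8}$)
$W = \frac{3891}{16}$ ($W = -2 + \frac{- \frac{21}{8} - -493}{2} = -2 + \frac{- \frac{21}{8} + 493}{2} = -2 + \frac{1}{2} \cdot \frac{3923}{8} = -2 + \frac{3923}{16} = \frac{3891}{16} \approx 243.19$)
$I = 160$ ($I = 16 \cdot 10 = 160$)
$D{\left(L \right)} = \frac{3891}{16} - L$
$- D{\left(I \right)} = - (\frac{3891}{16} - 160) = \left(-1\right) \frac{1331}{16} = - \frac{1331}{16}$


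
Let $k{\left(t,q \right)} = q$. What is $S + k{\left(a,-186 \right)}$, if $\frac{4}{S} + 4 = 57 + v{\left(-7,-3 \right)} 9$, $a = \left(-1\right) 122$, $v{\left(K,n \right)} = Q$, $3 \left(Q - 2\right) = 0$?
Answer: $- \frac{13202}{71} \approx -185.94$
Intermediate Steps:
$Q = 2$ ($Q = 2 + \frac{1}{3} \cdot 0 = 2 + 0 = 2$)
$v{\left(K,n \right)} = 2$
$a = -122$
$S = \frac{4}{71}$ ($S = \frac{4}{-4 + \left(57 + 2 \cdot 9\right)} = \frac{4}{-4 + \left(57 + 18\right)} = \frac{4}{-4 + 75} = \frac{4}{71} \approx 0.056338$)
$S + k{\left(a,-186 \right)} = \frac{4}{71} - 186 = - \frac{13202}{71}$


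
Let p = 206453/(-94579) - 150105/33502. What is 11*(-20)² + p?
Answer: 13920663525999/3168585658 ≈ 4393.3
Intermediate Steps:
p = -21113369201/3168585658 (p = 206453*(-1/94579) - 150105*1/33502 = -206453/94579 - 150105/33502 = -21113369201/3168585658 ≈ -6.6633)
11*(-20)² + p = 11*(-20)² - 21113369201/3168585658 = 11*400 - 21113369201/3168585658 = 4400 - 21113369201/3168585658 = 13920663525999/3168585658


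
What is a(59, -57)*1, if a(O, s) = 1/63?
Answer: 1/63 ≈ 0.015873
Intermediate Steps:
a(O, s) = 1/63
a(59, -57)*1 = (1/63)*1 = 1/63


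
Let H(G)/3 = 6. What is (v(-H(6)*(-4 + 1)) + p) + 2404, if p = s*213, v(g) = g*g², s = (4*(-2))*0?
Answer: 159868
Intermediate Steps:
H(G) = 18 (H(G) = 3*6 = 18)
s = 0 (s = -8*0 = 0)
v(g) = g³
p = 0 (p = 0*213 = 0)
(v(-H(6)*(-4 + 1)) + p) + 2404 = ((-18*(-4 + 1))³ + 0) + 2404 = ((-18*(-3))³ + 0) + 2404 = ((-1*(-54))³ + 0) + 2404 = (54³ + 0) + 2404 = (157464 + 0) + 2404 = 157464 + 2404 = 159868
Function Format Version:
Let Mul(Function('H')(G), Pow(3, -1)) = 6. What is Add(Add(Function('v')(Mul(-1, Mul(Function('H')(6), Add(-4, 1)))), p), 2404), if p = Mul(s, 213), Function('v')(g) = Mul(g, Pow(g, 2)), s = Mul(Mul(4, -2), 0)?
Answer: 159868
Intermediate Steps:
Function('H')(G) = 18 (Function('H')(G) = Mul(3, 6) = 18)
s = 0 (s = Mul(-8, 0) = 0)
Function('v')(g) = Pow(g, 3)
p = 0 (p = Mul(0, 213) = 0)
Add(Add(Function('v')(Mul(-1, Mul(Function('H')(6), Add(-4, 1)))), p), 2404) = Add(Add(Pow(Mul(-1, Mul(18, Add(-4, 1))), 3), 0), 2404) = Add(Add(Pow(Mul(-1, Mul(18, -3)), 3), 0), 2404) = Add(Add(Pow(Mul(-1, -54), 3), 0), 2404) = Add(Add(Pow(54, 3), 0), 2404) = Add(Add(157464, 0), 2404) = Add(157464, 2404) = 159868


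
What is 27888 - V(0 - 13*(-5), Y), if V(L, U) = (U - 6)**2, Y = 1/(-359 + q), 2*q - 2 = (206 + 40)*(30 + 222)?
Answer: 26144311917143/938687044 ≈ 27852.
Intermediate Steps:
q = 30997 (q = 1 + ((206 + 40)*(30 + 222))/2 = 1 + (246*252)/2 = 1 + (1/2)*61992 = 1 + 30996 = 30997)
Y = 1/30638 (Y = 1/(-359 + 30997) = 1/30638 ≈ 3.2639e-5)
V(L, U) = (-6 + U)**2
27888 - V(0 - 13*(-5), Y) = 27888 - (-6 + 1/30638)**2 = 27888 - (-183827/30638)**2 = 27888 - 1*33792365929/938687044 = 27888 - 33792365929/938687044 = 26144311917143/938687044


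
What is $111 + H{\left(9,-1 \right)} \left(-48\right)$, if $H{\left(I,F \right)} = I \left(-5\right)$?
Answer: $2271$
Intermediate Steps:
$H{\left(I,F \right)} = - 5 I$
$111 + H{\left(9,-1 \right)} \left(-48\right) = 111 + \left(-5\right) 9 \left(-48\right) = 111 - -2160 = 111 + 2160 = 2271$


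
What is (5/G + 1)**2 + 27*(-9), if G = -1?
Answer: -227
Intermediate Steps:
(5/G + 1)**2 + 27*(-9) = (5/(-1) + 1)**2 + 27*(-9) = (5*(-1) + 1)**2 - 243 = (-5 + 1)**2 - 243 = (-4)**2 - 243 = 16 - 243 = -227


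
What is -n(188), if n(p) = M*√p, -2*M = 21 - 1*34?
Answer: -13*√47 ≈ -89.124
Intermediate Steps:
M = 13/2 (M = -(21 - 1*34)/2 = -(21 - 34)/2 = -½*(-13) = 13/2 ≈ 6.5000)
n(p) = 13*√p/2
-n(188) = -13*√188/2 = -13*2*√47/2 = -13*√47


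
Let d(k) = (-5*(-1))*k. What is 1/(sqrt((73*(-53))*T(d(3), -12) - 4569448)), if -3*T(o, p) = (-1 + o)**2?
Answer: -I*sqrt(9712515)/6475010 ≈ -0.00048131*I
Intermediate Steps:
d(k) = 5*k
T(o, p) = -(-1 + o)**2/3
1/(sqrt((73*(-53))*T(d(3), -12) - 4569448)) = 1/(sqrt((73*(-53))*(-(-1 + 5*3)**2/3) - 4569448)) = 1/(sqrt(-(-3869)*(-1 + 15)**2/3 - 4569448)) = 1/(sqrt(-(-3869)*14**2/3 - 4569448)) = 1/(sqrt(-(-3869)*196/3 - 4569448)) = 1/(sqrt(-3869*(-196/3) - 4569448)) = 1/(sqrt(758324/3 - 4569448)) = 1/(sqrt(-12950020/3)) = 1/(2*I*sqrt(9712515)/3) = -I*sqrt(9712515)/6475010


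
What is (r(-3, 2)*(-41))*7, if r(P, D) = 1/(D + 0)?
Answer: -287/2 ≈ -143.50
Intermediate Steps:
r(P, D) = 1/D
(r(-3, 2)*(-41))*7 = (-41/2)*7 = ((1/2)*(-41))*7 = -41/2*7 = -287/2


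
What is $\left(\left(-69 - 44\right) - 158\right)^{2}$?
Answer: $73441$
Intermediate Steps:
$\left(\left(-69 - 44\right) - 158\right)^{2} = \left(-113 - 158\right)^{2} = \left(-271\right)^{2} = 73441$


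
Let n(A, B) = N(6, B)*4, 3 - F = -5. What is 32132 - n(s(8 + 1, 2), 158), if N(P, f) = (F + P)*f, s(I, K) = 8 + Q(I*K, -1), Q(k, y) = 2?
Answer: 23284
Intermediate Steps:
F = 8 (F = 3 - 1*(-5) = 3 + 5 = 8)
s(I, K) = 10 (s(I, K) = 8 + 2 = 10)
N(P, f) = f*(8 + P) (N(P, f) = (8 + P)*f = f*(8 + P))
n(A, B) = 56*B (n(A, B) = (B*(8 + 6))*4 = (B*14)*4 = (14*B)*4 = 56*B)
32132 - n(s(8 + 1, 2), 158) = 32132 - 56*158 = 32132 - 1*8848 = 32132 - 8848 = 23284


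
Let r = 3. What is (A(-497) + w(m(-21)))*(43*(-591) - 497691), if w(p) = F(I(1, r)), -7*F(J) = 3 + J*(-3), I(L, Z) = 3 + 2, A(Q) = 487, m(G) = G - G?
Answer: -1789538784/7 ≈ -2.5565e+8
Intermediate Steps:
m(G) = 0
I(L, Z) = 5
F(J) = -3/7 + 3*J/7 (F(J) = -(3 + J*(-3))/7 = -(3 - 3*J)/7 = -3/7 + 3*J/7)
w(p) = 12/7 (w(p) = -3/7 + (3/7)*5 = -3/7 + 15/7 = 12/7)
(A(-497) + w(m(-21)))*(43*(-591) - 497691) = (487 + 12/7)*(43*(-591) - 497691) = 3421*(-25413 - 497691)/7 = (3421/7)*(-523104) = -1789538784/7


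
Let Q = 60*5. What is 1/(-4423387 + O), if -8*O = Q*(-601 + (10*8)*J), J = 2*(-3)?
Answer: -2/8765699 ≈ -2.2816e-7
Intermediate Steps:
Q = 300
J = -6
O = 81075/2 (O = -75*(-601 + (10*8)*(-6))/2 = -75*(-601 + 80*(-6))/2 = -75*(-601 - 480)/2 = -75*(-1081)/2 = -⅛*(-324300) = 81075/2 ≈ 40538.)
1/(-4423387 + O) = 1/(-4423387 + 81075/2) = 1/(-8765699/2) = -2/8765699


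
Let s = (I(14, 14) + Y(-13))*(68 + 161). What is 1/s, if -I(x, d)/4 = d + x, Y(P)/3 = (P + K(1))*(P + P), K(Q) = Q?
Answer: 1/188696 ≈ 5.2995e-6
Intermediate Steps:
Y(P) = 6*P*(1 + P) (Y(P) = 3*((P + 1)*(P + P)) = 3*((1 + P)*(2*P)) = 3*(2*P*(1 + P)) = 6*P*(1 + P))
I(x, d) = -4*d - 4*x (I(x, d) = -4*(d + x) = -4*d - 4*x)
s = 188696 (s = ((-4*14 - 4*14) + 6*(-13)*(1 - 13))*(68 + 161) = ((-56 - 56) + 6*(-13)*(-12))*229 = (-112 + 936)*229 = 824*229 = 188696)
1/s = 1/188696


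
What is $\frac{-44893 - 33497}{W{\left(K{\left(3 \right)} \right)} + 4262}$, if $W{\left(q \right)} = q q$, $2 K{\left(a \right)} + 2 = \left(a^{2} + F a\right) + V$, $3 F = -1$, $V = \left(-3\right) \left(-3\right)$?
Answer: $- \frac{313560}{17273} \approx -18.153$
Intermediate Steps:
$V = 9$
$F = - \frac{1}{3}$ ($F = \frac{1}{3} \left(-1\right) = - \frac{1}{3} \approx -0.33333$)
$K{\left(a \right)} = \frac{7}{2} + \frac{a^{2}}{2} - \frac{a}{6}$ ($K{\left(a \right)} = -1 + \frac{\left(a^{2} - \frac{a}{3}\right) + 9}{2} = -1 + \frac{9 + a^{2} - \frac{a}{3}}{2} = -1 + \left(\frac{9}{2} + \frac{a^{2}}{2} - \frac{a}{6}\right) = \frac{7}{2} + \frac{a^{2}}{2} - \frac{a}{6}$)
$W{\left(q \right)} = q^{2}$
$\frac{-44893 - 33497}{W{\left(K{\left(3 \right)} \right)} + 4262} = \frac{-44893 - 33497}{\left(\frac{7}{2} + \frac{3^{2}}{2} - \frac{1}{2}\right)^{2} + 4262} = - \frac{78390}{\left(\frac{7}{2} + \frac{1}{2} \cdot 9 - \frac{1}{2}\right)^{2} + 4262} = - \frac{78390}{\left(\frac{7}{2} + \frac{9}{2} - \frac{1}{2}\right)^{2} + 4262} = - \frac{78390}{\left(\frac{15}{2}\right)^{2} + 4262} = - \frac{78390}{\frac{225}{4} + 4262} = - \frac{78390}{\frac{17273}{4}} = \left(-78390\right) \frac{4}{17273} = - \frac{313560}{17273}$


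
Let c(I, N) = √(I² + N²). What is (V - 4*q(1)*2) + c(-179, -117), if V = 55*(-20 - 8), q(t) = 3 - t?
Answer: -1556 + √45730 ≈ -1342.2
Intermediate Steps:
V = -1540 (V = 55*(-28) = -1540)
(V - 4*q(1)*2) + c(-179, -117) = (-1540 - 4*(3 - 1*1)*2) + √((-179)² + (-117)²) = (-1540 - 4*(3 - 1)*2) + √(32041 + 13689) = (-1540 - 4*2*2) + √45730 = (-1540 - 8*2) + √45730 = (-1540 - 16) + √45730 = -1556 + √45730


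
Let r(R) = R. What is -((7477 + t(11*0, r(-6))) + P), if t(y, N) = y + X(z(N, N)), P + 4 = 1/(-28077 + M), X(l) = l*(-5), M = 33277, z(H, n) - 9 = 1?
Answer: -38599601/5200 ≈ -7423.0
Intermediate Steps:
z(H, n) = 10 (z(H, n) = 9 + 1 = 10)
X(l) = -5*l
P = -20799/5200 (P = -4 + 1/(-28077 + 33277) = -4 + 1/5200 = -20799/5200 ≈ -3.9998)
t(y, N) = -50 + y (t(y, N) = y - 5*10 = y - 50 = -50 + y)
-((7477 + t(11*0, r(-6))) + P) = -((7477 + (-50 + 11*0)) - 20799/5200) = -((7477 + (-50 + 0)) - 20799/5200) = -((7477 - 50) - 20799/5200) = -(7427 - 20799/5200) = -1*38599601/5200 = -38599601/5200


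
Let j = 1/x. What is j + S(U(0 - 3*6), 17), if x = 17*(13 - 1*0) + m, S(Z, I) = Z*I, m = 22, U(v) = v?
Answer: -74357/243 ≈ -306.00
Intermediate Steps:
S(Z, I) = I*Z
x = 243 (x = 17*(13 - 1*0) + 22 = 17*(13 + 0) + 22 = 17*13 + 22 = 221 + 22 = 243)
j = 1/243 ≈ 0.0041152
j + S(U(0 - 3*6), 17) = 1/243 + 17*(0 - 3*6) = 1/243 + 17*(0 - 18) = 1/243 + 17*(-18) = 1/243 - 306 = -74357/243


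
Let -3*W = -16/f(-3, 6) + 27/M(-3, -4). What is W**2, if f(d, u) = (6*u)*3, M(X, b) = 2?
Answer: 519841/26244 ≈ 19.808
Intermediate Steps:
f(d, u) = 18*u
W = -721/162 (W = -(-16/(18*6) + 27/2)/3 = -(-16/108 + 27*(1/2))/3 = -(-16*1/108 + 27/2)/3 = -(-4/27 + 27/2)/3 = -1/3*721/54 = -721/162 ≈ -4.4506)
W**2 = (-721/162)**2 = 519841/26244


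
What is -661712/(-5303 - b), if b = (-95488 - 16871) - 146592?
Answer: -41357/15853 ≈ -2.6088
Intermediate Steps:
b = -258951 (b = -112359 - 146592 = -258951)
-661712/(-5303 - b) = -661712/(-5303 - 1*(-258951)) = -661712/(-5303 + 258951) = -661712/253648 = -661712*1/253648 = -41357/15853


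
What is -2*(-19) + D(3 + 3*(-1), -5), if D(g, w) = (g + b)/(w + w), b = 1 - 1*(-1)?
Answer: 189/5 ≈ 37.800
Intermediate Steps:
b = 2 (b = 1 + 1 = 2)
D(g, w) = (2 + g)/(2*w) (D(g, w) = (g + 2)/(w + w) = (2 + g)/((2*w)) = (2 + g)*(1/(2*w)) = (2 + g)/(2*w))
-2*(-19) + D(3 + 3*(-1), -5) = -2*(-19) + (1/2)*(2 + (3 + 3*(-1)))/(-5) = 38 + (1/2)*(-1/5)*(2 + (3 - 3)) = 38 + (1/2)*(-1/5)*(2 + 0) = 38 + (1/2)*(-1/5)*2 = 38 - 1/5 = 189/5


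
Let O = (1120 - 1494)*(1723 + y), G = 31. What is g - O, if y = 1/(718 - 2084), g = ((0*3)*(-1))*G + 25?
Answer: 440143454/683 ≈ 6.4443e+5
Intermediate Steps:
g = 25 (g = ((0*3)*(-1))*31 + 25 = (0*(-1))*31 + 25 = 0*31 + 25 = 0 + 25 = 25)
y = -1/1366 (y = 1/(-1366) = -1/1366 ≈ -0.00073206)
O = -440126379/683 (O = (1120 - 1494)*(1723 - 1/1366) = -374*2353617/1366 = -440126379/683 ≈ -6.4440e+5)
g - O = 25 - 1*(-440126379/683) = 25 + 440126379/683 = 440143454/683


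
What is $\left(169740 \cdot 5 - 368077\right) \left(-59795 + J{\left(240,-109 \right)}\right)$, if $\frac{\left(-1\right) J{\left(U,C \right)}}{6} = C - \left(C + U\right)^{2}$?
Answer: $21063302975$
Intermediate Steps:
$J{\left(U,C \right)} = - 6 C + 6 \left(C + U\right)^{2}$ ($J{\left(U,C \right)} = - 6 \left(C - \left(C + U\right)^{2}\right) = - 6 C + 6 \left(C + U\right)^{2}$)
$\left(169740 \cdot 5 - 368077\right) \left(-59795 + J{\left(240,-109 \right)}\right) = \left(169740 \cdot 5 - 368077\right) \left(-59795 - \left(-654 - 6 \left(-109 + 240\right)^{2}\right)\right) = \left(848700 - 368077\right) \left(-59795 + \left(654 + 6 \cdot 131^{2}\right)\right) = 480623 \left(-59795 + \left(654 + 6 \cdot 17161\right)\right) = 480623 \left(-59795 + \left(654 + 102966\right)\right) = 480623 \left(-59795 + 103620\right) = 480623 \cdot 43825 = 21063302975$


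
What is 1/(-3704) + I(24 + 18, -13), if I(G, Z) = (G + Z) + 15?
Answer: 162975/3704 ≈ 44.000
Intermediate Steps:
I(G, Z) = 15 + G + Z
1/(-3704) + I(24 + 18, -13) = 1/(-3704) + (15 + (24 + 18) - 13) = -1/3704 + (15 + 42 - 13) = -1/3704 + 44 = 162975/3704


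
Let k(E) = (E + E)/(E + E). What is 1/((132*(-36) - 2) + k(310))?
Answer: -1/4753 ≈ -0.00021039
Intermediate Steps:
k(E) = 1 (k(E) = (2*E)/((2*E)) = (2*E)*(1/(2*E)) = 1)
1/((132*(-36) - 2) + k(310)) = 1/((132*(-36) - 2) + 1) = 1/((-4752 - 2) + 1) = 1/(-4754 + 1) = 1/(-4753) = -1/4753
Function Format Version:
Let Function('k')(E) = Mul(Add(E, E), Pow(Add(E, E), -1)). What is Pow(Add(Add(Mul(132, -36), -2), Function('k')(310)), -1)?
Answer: Rational(-1, 4753) ≈ -0.00021039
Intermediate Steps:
Function('k')(E) = 1 (Function('k')(E) = Mul(Mul(2, E), Pow(Mul(2, E), -1)) = Mul(Mul(2, E), Mul(Rational(1, 2), Pow(E, -1))) = 1)
Pow(Add(Add(Mul(132, -36), -2), Function('k')(310)), -1) = Pow(Add(Add(Mul(132, -36), -2), 1), -1) = Pow(Add(Add(-4752, -2), 1), -1) = Pow(Add(-4754, 1), -1) = Pow(-4753, -1) = Rational(-1, 4753)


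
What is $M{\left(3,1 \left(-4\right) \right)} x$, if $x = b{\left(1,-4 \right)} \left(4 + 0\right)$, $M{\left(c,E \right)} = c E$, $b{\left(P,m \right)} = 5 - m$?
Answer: $-432$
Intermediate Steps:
$M{\left(c,E \right)} = E c$
$x = 36$ ($x = \left(5 - -4\right) \left(4 + 0\right) = \left(5 + 4\right) 4 = 9 \cdot 4 = 36$)
$M{\left(3,1 \left(-4\right) \right)} x = 1 \left(-4\right) 3 \cdot 36 = \left(-4\right) 3 \cdot 36 = \left(-12\right) 36 = -432$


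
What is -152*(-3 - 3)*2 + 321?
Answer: 2145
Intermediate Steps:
-152*(-3 - 3)*2 + 321 = -(-912)*2 + 321 = -152*(-12) + 321 = 1824 + 321 = 2145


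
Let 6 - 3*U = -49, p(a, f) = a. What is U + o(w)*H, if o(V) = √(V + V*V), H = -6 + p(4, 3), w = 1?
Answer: 55/3 - 2*√2 ≈ 15.505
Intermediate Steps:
U = 55/3 (U = 2 - ⅓*(-49) = 2 + 49/3 = 55/3 ≈ 18.333)
H = -2 (H = -6 + 4 = -2)
o(V) = √(V + V²)
U + o(w)*H = 55/3 + √(1*(1 + 1))*(-2) = 55/3 + √(1*2)*(-2) = 55/3 + √2*(-2) = 55/3 - 2*√2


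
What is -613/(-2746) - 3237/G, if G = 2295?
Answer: -2493989/2100690 ≈ -1.1872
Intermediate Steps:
-613/(-2746) - 3237/G = -613/(-2746) - 3237/2295 = -613*(-1/2746) - 3237*1/2295 = 613/2746 - 1079/765 = -2493989/2100690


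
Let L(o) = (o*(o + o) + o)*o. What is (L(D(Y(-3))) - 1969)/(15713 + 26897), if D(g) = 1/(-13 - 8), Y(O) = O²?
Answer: -1823489/39461121 ≈ -0.046210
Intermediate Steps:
D(g) = -1/21 (D(g) = 1/(-21) = -1/21)
L(o) = o*(o + 2*o²) (L(o) = (o*(2*o) + o)*o = (2*o² + o)*o = (o + 2*o²)*o = o*(o + 2*o²))
(L(D(Y(-3))) - 1969)/(15713 + 26897) = ((-1/21)²*(1 + 2*(-1/21)) - 1969)/(15713 + 26897) = ((1 - 2/21)/441 - 1969)/42610 = ((1/441)*(19/21) - 1969)*(1/42610) = (19/9261 - 1969)*(1/42610) = -18234890/9261*1/42610 = -1823489/39461121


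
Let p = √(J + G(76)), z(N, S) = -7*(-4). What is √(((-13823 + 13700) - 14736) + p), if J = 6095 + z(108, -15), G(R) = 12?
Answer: √(-14859 + √6135) ≈ 121.58*I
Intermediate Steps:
z(N, S) = 28
J = 6123 (J = 6095 + 28 = 6123)
p = √6135 (p = √(6123 + 12) = √6135 ≈ 78.326)
√(((-13823 + 13700) - 14736) + p) = √(((-13823 + 13700) - 14736) + √6135) = √((-123 - 14736) + √6135) = √(-14859 + √6135)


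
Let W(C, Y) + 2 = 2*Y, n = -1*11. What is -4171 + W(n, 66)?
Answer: -4041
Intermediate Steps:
n = -11
W(C, Y) = -2 + 2*Y
-4171 + W(n, 66) = -4171 + (-2 + 2*66) = -4171 + (-2 + 132) = -4171 + 130 = -4041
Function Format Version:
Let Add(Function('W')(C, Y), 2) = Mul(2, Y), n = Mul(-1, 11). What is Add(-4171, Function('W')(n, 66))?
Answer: -4041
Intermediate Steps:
n = -11
Function('W')(C, Y) = Add(-2, Mul(2, Y))
Add(-4171, Function('W')(n, 66)) = Add(-4171, Add(-2, Mul(2, 66))) = Add(-4171, Add(-2, 132)) = Add(-4171, 130) = -4041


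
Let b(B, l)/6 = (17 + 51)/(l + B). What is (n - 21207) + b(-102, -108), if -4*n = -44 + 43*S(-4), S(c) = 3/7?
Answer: -424051/20 ≈ -21203.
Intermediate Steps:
S(c) = 3/7 (S(c) = 3*(1/7) = 3/7)
n = 179/28 (n = -(-44 + 43*(3/7))/4 = -(-44 + 129/7)/4 = -1/4*(-179/7) = 179/28 ≈ 6.3929)
b(B, l) = 408/(B + l) (b(B, l) = 6*((17 + 51)/(l + B)) = 6*(68/(B + l)) = 408/(B + l))
(n - 21207) + b(-102, -108) = (179/28 - 21207) + 408/(-102 - 108) = -593617/28 + 408/(-210) = -593617/28 + 408*(-1/210) = -593617/28 - 68/35 = -424051/20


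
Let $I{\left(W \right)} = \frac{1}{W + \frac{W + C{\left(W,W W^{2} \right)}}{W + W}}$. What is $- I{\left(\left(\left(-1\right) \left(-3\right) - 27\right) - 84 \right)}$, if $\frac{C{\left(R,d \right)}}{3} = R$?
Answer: $\frac{1}{106} \approx 0.009434$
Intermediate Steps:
$C{\left(R,d \right)} = 3 R$
$I{\left(W \right)} = \frac{1}{2 + W}$ ($I{\left(W \right)} = \frac{1}{W + \frac{W + 3 W}{W + W}} = \frac{1}{W + \frac{4 W}{2 W}} = \frac{1}{W + 4 W \frac{1}{2 W}} = \frac{1}{W + 2} = \frac{1}{2 + W}$)
$- I{\left(\left(\left(-1\right) \left(-3\right) - 27\right) - 84 \right)} = - \frac{1}{2 - 108} = - \frac{1}{-106} = \left(-1\right) \left(- \frac{1}{106}\right) = \frac{1}{106}$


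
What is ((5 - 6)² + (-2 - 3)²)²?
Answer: 676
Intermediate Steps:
((5 - 6)² + (-2 - 3)²)² = ((-1)² + (-5)²)² = (1 + 25)² = 26² = 676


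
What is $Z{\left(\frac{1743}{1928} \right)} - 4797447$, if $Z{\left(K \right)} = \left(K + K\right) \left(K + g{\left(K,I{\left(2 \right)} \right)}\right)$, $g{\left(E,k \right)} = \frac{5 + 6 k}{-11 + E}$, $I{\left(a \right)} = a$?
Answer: $- \frac{10209391624230087}{2128087840} \approx -4.7974 \cdot 10^{6}$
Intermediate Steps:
$g{\left(E,k \right)} = \frac{5 + 6 k}{-11 + E}$
$Z{\left(K \right)} = 2 K \left(K + \frac{17}{-11 + K}\right)$ ($Z{\left(K \right)} = \left(K + K\right) \left(K + \frac{5 + 6 \cdot 2}{-11 + K}\right) = 2 K \left(K + \frac{5 + 12}{-11 + K}\right) = 2 K \left(K + \frac{1}{-11 + K} 17\right) = 2 K \left(K + \frac{17}{-11 + K}\right)$)
$Z{\left(\frac{1743}{1928} \right)} - 4797447 = \frac{2 \cdot \frac{1743}{1928} \left(17 + \frac{1743}{1928} \left(-11 + \frac{1743}{1928}\right)\right)}{-11 + \frac{1743}{1928}} - 4797447 = \frac{2 \cdot 1743 \cdot \frac{1}{1928} \left(17 + 1743 \cdot \frac{1}{1928} \left(-11 + 1743 \cdot \frac{1}{1928}\right)\right)}{-11 + 1743 \cdot \frac{1}{1928}} - 4797447 = 2 \cdot \frac{1743}{1928} \frac{1}{-11 + \frac{1743}{1928}} \left(17 + \frac{1743 \left(-11 + \frac{1743}{1928}\right)}{1928}\right) - 4797447 = 2 \cdot \frac{1743}{1928} \frac{1}{- \frac{19465}{1928}} \left(17 + \frac{1743}{1928} \left(- \frac{19465}{1928}\right)\right) - 4797447 = 2 \cdot \frac{1743}{1928} \left(- \frac{1928}{19465}\right) \left(17 - \frac{33927495}{3717184}\right) - 4797447 = 2 \cdot \frac{1743}{1928} \left(- \frac{1928}{19465}\right) \frac{29264633}{3717184} - 4797447 = - \frac{3000485607}{2128087840} - 4797447 = - \frac{10209391624230087}{2128087840}$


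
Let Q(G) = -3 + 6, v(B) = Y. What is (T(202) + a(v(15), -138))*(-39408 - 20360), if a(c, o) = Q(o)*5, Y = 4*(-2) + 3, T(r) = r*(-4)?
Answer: 47396024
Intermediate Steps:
T(r) = -4*r
Y = -5 (Y = -8 + 3 = -5)
v(B) = -5
Q(G) = 3
a(c, o) = 15 (a(c, o) = 3*5 = 15)
(T(202) + a(v(15), -138))*(-39408 - 20360) = (-4*202 + 15)*(-39408 - 20360) = (-808 + 15)*(-59768) = -793*(-59768) = 47396024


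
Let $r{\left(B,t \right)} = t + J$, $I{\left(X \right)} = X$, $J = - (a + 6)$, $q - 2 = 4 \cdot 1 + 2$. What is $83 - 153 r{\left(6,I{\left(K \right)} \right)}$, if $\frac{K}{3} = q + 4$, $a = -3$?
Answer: $-4966$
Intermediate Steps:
$q = 8$ ($q = 2 + \left(4 \cdot 1 + 2\right) = 2 + \left(4 + 2\right) = 2 + 6 = 8$)
$J = -3$ ($J = - (-3 + 6) = \left(-1\right) 3 = -3$)
$K = 36$ ($K = 3 \left(8 + 4\right) = 3 \cdot 12 = 36$)
$r{\left(B,t \right)} = -3 + t$ ($r{\left(B,t \right)} = t - 3 = -3 + t$)
$83 - 153 r{\left(6,I{\left(K \right)} \right)} = 83 - 153 \left(-3 + 36\right) = 83 - 5049 = -4966$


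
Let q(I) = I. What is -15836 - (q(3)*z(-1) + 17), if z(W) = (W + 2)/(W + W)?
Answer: -31703/2 ≈ -15852.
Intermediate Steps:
z(W) = (2 + W)/(2*W) (z(W) = (2 + W)/((2*W)) = (2 + W)*(1/(2*W)) = (2 + W)/(2*W))
-15836 - (q(3)*z(-1) + 17) = -15836 - (3*((½)*(2 - 1)/(-1)) + 17) = -15836 - (3*((½)*(-1)*1) + 17) = -15836 - (3*(-½) + 17) = -15836 - (-3/2 + 17) = -15836 - 1*31/2 = -15836 - 31/2 = -31703/2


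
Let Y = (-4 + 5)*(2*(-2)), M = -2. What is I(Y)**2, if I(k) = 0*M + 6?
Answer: 36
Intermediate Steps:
Y = -4 (Y = 1*(-4) = -4)
I(k) = 6 (I(k) = 0*(-2) + 6 = 0 + 6 = 6)
I(Y)**2 = 6**2 = 36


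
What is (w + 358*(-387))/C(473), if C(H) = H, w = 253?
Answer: -138293/473 ≈ -292.37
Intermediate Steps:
(w + 358*(-387))/C(473) = (253 + 358*(-387))/473 = (253 - 138546)*(1/473) = -138293*1/473 = -138293/473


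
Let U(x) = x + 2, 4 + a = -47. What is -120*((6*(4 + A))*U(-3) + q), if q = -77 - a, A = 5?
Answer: 9600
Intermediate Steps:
a = -51 (a = -4 - 47 = -51)
q = -26 (q = -77 - 1*(-51) = -77 + 51 = -26)
U(x) = 2 + x
-120*((6*(4 + A))*U(-3) + q) = -120*((6*(4 + 5))*(2 - 3) - 26) = -120*((6*9)*(-1) - 26) = -120*(54*(-1) - 26) = -120*(-54 - 26) = -120*(-80) = 9600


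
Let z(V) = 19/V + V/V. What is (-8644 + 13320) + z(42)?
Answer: 196453/42 ≈ 4677.5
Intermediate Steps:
z(V) = 1 + 19/V (z(V) = 19/V + 1 = 1 + 19/V)
(-8644 + 13320) + z(42) = (-8644 + 13320) + (19 + 42)/42 = 4676 + (1/42)*61 = 4676 + 61/42 = 196453/42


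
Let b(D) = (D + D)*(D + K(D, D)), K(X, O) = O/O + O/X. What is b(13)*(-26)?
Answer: -10140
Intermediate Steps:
K(X, O) = 1 + O/X
b(D) = 2*D*(2 + D) (b(D) = (D + D)*(D + (D + D)/D) = (2*D)*(D + (2*D)/D) = (2*D)*(D + 2) = (2*D)*(2 + D) = 2*D*(2 + D))
b(13)*(-26) = (2*13*(2 + 13))*(-26) = (2*13*15)*(-26) = 390*(-26) = -10140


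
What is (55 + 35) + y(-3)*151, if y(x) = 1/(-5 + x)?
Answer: 569/8 ≈ 71.125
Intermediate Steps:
(55 + 35) + y(-3)*151 = (55 + 35) + 151/(-5 - 3) = 90 + 151/(-8) = 90 - ⅛*151 = 90 - 151/8 = 569/8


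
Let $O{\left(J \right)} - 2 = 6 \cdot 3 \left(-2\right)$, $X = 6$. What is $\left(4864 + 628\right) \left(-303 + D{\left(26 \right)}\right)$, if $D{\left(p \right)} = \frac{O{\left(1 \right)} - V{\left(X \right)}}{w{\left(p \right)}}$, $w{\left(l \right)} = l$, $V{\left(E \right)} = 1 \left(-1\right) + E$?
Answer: $-1672314$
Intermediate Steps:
$V{\left(E \right)} = -1 + E$
$O{\left(J \right)} = -34$ ($O{\left(J \right)} = 2 + 6 \cdot 3 \left(-2\right) = 2 + 18 \left(-2\right) = 2 - 36 = -34$)
$D{\left(p \right)} = - \frac{39}{p}$ ($D{\left(p \right)} = \frac{-34 - \left(-1 + 6\right)}{p} = \frac{-34 - 5}{p} = - \frac{39}{p}$)
$\left(4864 + 628\right) \left(-303 + D{\left(26 \right)}\right) = \left(4864 + 628\right) \left(-303 - \frac{39}{26}\right) = 5492 \left(-303 - \frac{3}{2}\right) = 5492 \left(- \frac{609}{2}\right) = -1672314$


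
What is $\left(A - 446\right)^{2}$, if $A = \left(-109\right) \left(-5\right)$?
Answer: $9801$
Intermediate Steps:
$A = 545$
$\left(A - 446\right)^{2} = \left(545 - 446\right)^{2} = 99^{2} = 9801$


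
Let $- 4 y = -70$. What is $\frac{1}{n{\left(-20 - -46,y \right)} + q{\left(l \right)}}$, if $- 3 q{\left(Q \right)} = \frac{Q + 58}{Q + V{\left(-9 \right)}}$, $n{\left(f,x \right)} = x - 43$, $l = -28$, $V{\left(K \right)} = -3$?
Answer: $- \frac{62}{1561} \approx -0.039718$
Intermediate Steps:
$y = \frac{35}{2}$ ($y = \left(- \frac{1}{4}\right) \left(-70\right) = \frac{35}{2} \approx 17.5$)
$n{\left(f,x \right)} = -43 + x$ ($n{\left(f,x \right)} = x - 43 = -43 + x$)
$q{\left(Q \right)} = - \frac{58 + Q}{3 \left(-3 + Q\right)}$ ($q{\left(Q \right)} = - \frac{\left(Q + 58\right) \frac{1}{Q - 3}}{3} = - \frac{\left(58 + Q\right) \frac{1}{-3 + Q}}{3} = - \frac{\frac{1}{-3 + Q} \left(58 + Q\right)}{3} = - \frac{58 + Q}{3 \left(-3 + Q\right)}$)
$\frac{1}{n{\left(-20 - -46,y \right)} + q{\left(l \right)}} = \frac{1}{\left(-43 + \frac{35}{2}\right) + \frac{-58 - -28}{3 \left(-3 - 28\right)}} = \frac{1}{- \frac{51}{2} + \frac{-58 + 28}{3 \left(-31\right)}} = \frac{1}{- \frac{51}{2} + \frac{1}{3} \left(- \frac{1}{31}\right) \left(-30\right)} = \frac{1}{- \frac{51}{2} + \frac{10}{31}} = \frac{1}{- \frac{1561}{62}} = - \frac{62}{1561}$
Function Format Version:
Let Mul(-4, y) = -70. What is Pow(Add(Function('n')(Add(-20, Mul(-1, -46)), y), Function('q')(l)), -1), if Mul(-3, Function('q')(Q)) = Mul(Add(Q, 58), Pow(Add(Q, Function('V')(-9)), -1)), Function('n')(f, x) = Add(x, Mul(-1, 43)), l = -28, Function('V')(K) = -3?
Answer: Rational(-62, 1561) ≈ -0.039718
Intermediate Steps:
y = Rational(35, 2) (y = Mul(Rational(-1, 4), -70) = Rational(35, 2) ≈ 17.500)
Function('n')(f, x) = Add(-43, x) (Function('n')(f, x) = Add(x, -43) = Add(-43, x))
Function('q')(Q) = Mul(Rational(-1, 3), Pow(Add(-3, Q), -1), Add(58, Q)) (Function('q')(Q) = Mul(Rational(-1, 3), Mul(Add(Q, 58), Pow(Add(Q, -3), -1))) = Mul(Rational(-1, 3), Mul(Add(58, Q), Pow(Add(-3, Q), -1))) = Mul(Rational(-1, 3), Mul(Pow(Add(-3, Q), -1), Add(58, Q))) = Mul(Rational(-1, 3), Pow(Add(-3, Q), -1), Add(58, Q)))
Pow(Add(Function('n')(Add(-20, Mul(-1, -46)), y), Function('q')(l)), -1) = Pow(Add(Add(-43, Rational(35, 2)), Mul(Rational(1, 3), Pow(Add(-3, -28), -1), Add(-58, Mul(-1, -28)))), -1) = Pow(Add(Rational(-51, 2), Mul(Rational(1, 3), Pow(-31, -1), Add(-58, 28))), -1) = Pow(Add(Rational(-51, 2), Mul(Rational(1, 3), Rational(-1, 31), -30)), -1) = Pow(Add(Rational(-51, 2), Rational(10, 31)), -1) = Pow(Rational(-1561, 62), -1) = Rational(-62, 1561)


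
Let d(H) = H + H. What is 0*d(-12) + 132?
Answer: 132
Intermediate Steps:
d(H) = 2*H
0*d(-12) + 132 = 0*(2*(-12)) + 132 = 0*(-24) + 132 = 0 + 132 = 132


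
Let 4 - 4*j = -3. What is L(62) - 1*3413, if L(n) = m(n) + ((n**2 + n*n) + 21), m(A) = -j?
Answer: 17177/4 ≈ 4294.3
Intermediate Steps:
j = 7/4 (j = 1 - 1/4*(-3) = 1 + 3/4 = 7/4 ≈ 1.7500)
m(A) = -7/4 (m(A) = -1*7/4 = -7/4)
L(n) = 77/4 + 2*n**2 (L(n) = -7/4 + ((n**2 + n*n) + 21) = -7/4 + ((n**2 + n**2) + 21) = -7/4 + (2*n**2 + 21) = -7/4 + (21 + 2*n**2) = 77/4 + 2*n**2)
L(62) - 1*3413 = (77/4 + 2*62**2) - 1*3413 = (77/4 + 2*3844) - 3413 = (77/4 + 7688) - 3413 = 30829/4 - 3413 = 17177/4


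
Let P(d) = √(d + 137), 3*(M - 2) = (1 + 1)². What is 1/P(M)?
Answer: √1263/421 ≈ 0.084415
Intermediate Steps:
M = 10/3 (M = 2 + (1 + 1)²/3 = 2 + (⅓)*2² = 2 + (⅓)*4 = 2 + 4/3 = 10/3 ≈ 3.3333)
P(d) = √(137 + d)
1/P(M) = 1/(√(137 + 10/3)) = 1/(√(421/3)) = 1/(√1263/3) = √1263/421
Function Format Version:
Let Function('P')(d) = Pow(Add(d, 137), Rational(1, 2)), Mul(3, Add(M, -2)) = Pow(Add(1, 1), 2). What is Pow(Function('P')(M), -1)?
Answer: Mul(Rational(1, 421), Pow(1263, Rational(1, 2))) ≈ 0.084415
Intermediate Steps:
M = Rational(10, 3) (M = Add(2, Mul(Rational(1, 3), Pow(Add(1, 1), 2))) = Add(2, Mul(Rational(1, 3), Pow(2, 2))) = Add(2, Mul(Rational(1, 3), 4)) = Add(2, Rational(4, 3)) = Rational(10, 3) ≈ 3.3333)
Function('P')(d) = Pow(Add(137, d), Rational(1, 2))
Pow(Function('P')(M), -1) = Pow(Pow(Add(137, Rational(10, 3)), Rational(1, 2)), -1) = Pow(Pow(Rational(421, 3), Rational(1, 2)), -1) = Pow(Mul(Rational(1, 3), Pow(1263, Rational(1, 2))), -1) = Mul(Rational(1, 421), Pow(1263, Rational(1, 2)))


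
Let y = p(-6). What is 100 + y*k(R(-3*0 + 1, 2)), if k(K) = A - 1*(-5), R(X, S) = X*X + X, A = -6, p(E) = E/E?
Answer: 99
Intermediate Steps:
p(E) = 1
y = 1
R(X, S) = X + X**2 (R(X, S) = X**2 + X = X + X**2)
k(K) = -1 (k(K) = -6 - 1*(-5) = -6 + 5 = -1)
100 + y*k(R(-3*0 + 1, 2)) = 100 + 1*(-1) = 100 - 1 = 99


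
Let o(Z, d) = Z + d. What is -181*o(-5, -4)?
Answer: 1629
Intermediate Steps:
-181*o(-5, -4) = -181*(-5 - 4) = -181*(-9) = 1629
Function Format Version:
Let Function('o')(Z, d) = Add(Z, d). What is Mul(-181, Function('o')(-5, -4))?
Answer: 1629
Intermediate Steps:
Mul(-181, Function('o')(-5, -4)) = Mul(-181, Add(-5, -4)) = Mul(-181, -9) = 1629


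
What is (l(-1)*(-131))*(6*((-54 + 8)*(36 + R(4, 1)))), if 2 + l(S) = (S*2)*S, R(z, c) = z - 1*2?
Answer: 0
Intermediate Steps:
R(z, c) = -2 + z (R(z, c) = z - 2 = -2 + z)
l(S) = -2 + 2*S² (l(S) = -2 + (S*2)*S = -2 + (2*S)*S = -2 + 2*S²)
(l(-1)*(-131))*(6*((-54 + 8)*(36 + R(4, 1)))) = ((-2 + 2*(-1)²)*(-131))*(6*((-54 + 8)*(36 + (-2 + 4)))) = ((-2 + 2*1)*(-131))*(6*(-46*(36 + 2))) = ((-2 + 2)*(-131))*(6*(-46*38)) = (0*(-131))*(6*(-1748)) = 0*(-10488) = 0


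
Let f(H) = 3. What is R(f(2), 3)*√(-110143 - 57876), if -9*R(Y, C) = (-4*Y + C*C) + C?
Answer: 0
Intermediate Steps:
R(Y, C) = -C/9 - C²/9 + 4*Y/9 (R(Y, C) = -((-4*Y + C*C) + C)/9 = -((-4*Y + C²) + C)/9 = -((C² - 4*Y) + C)/9 = -(C + C² - 4*Y)/9 = -C/9 - C²/9 + 4*Y/9)
R(f(2), 3)*√(-110143 - 57876) = (-⅑*3 - ⅑*3² + (4/9)*3)*√(-110143 - 57876) = (-⅓ - ⅑*9 + 4/3)*√(-168019) = (-⅓ - 1 + 4/3)*(I*√168019) = 0*(I*√168019) = 0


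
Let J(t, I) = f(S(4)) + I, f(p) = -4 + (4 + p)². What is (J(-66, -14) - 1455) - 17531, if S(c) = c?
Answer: -18940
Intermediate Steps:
J(t, I) = 60 + I (J(t, I) = (-4 + (4 + 4)²) + I = (-4 + 8²) + I = (-4 + 64) + I = 60 + I)
(J(-66, -14) - 1455) - 17531 = ((60 - 14) - 1455) - 17531 = (46 - 1455) - 17531 = -1409 - 17531 = -18940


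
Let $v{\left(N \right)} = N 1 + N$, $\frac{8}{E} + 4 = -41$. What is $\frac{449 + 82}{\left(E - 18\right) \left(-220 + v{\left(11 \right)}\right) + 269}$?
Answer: $\frac{295}{2149} \approx 0.13727$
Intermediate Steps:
$E = - \frac{8}{45}$ ($E = \frac{8}{-4 - 41} = \frac{8}{-45} = 8 \left(- \frac{1}{45}\right) = - \frac{8}{45} \approx -0.17778$)
$v{\left(N \right)} = 2 N$ ($v{\left(N \right)} = N + N = 2 N$)
$\frac{449 + 82}{\left(E - 18\right) \left(-220 + v{\left(11 \right)}\right) + 269} = \frac{449 + 82}{\left(- \frac{8}{45} - 18\right) \left(-220 + 2 \cdot 11\right) + 269} = \frac{531}{- \frac{818 \left(-220 + 22\right)}{45} + 269} = \frac{531}{\left(- \frac{818}{45}\right) \left(-198\right) + 269} = \frac{531}{\frac{17996}{5} + 269} = \frac{531}{\frac{19341}{5}} = 531 \cdot \frac{5}{19341} = \frac{295}{2149}$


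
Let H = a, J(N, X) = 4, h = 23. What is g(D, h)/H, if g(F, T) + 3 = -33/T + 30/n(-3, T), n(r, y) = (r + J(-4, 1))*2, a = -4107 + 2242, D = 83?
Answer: -243/42895 ≈ -0.0056650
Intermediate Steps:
a = -1865
n(r, y) = 8 + 2*r (n(r, y) = (r + 4)*2 = (4 + r)*2 = 8 + 2*r)
g(F, T) = 12 - 33/T (g(F, T) = -3 + (-33/T + 30/(8 + 2*(-3))) = -3 + (-33/T + 30/(8 - 6)) = -3 + (-33/T + 30/2) = -3 + (-33/T + 30*(½)) = -3 + (-33/T + 15) = -3 + (15 - 33/T) = 12 - 33/T)
H = -1865
g(D, h)/H = (12 - 33/23)/(-1865) = (12 - 33*1/23)*(-1/1865) = (12 - 33/23)*(-1/1865) = (243/23)*(-1/1865) = -243/42895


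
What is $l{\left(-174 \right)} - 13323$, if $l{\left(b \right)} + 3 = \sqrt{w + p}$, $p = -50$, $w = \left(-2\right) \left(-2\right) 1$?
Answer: $-13326 + i \sqrt{46} \approx -13326.0 + 6.7823 i$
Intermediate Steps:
$w = 4$ ($w = 4 \cdot 1 = 4$)
$l{\left(b \right)} = -3 + i \sqrt{46}$ ($l{\left(b \right)} = -3 + \sqrt{4 - 50} = -3 + \sqrt{-46} = -3 + i \sqrt{46}$)
$l{\left(-174 \right)} - 13323 = \left(-3 + i \sqrt{46}\right) - 13323 = -13326 + i \sqrt{46}$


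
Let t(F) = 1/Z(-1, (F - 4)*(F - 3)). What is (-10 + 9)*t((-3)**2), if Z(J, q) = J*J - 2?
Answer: 1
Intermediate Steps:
Z(J, q) = -2 + J**2 (Z(J, q) = J**2 - 2 = -2 + J**2)
t(F) = -1 (t(F) = 1/(-2 + (-1)**2) = 1/(-2 + 1) = 1/(-1) = -1)
(-10 + 9)*t((-3)**2) = (-10 + 9)*(-1) = -1*(-1) = 1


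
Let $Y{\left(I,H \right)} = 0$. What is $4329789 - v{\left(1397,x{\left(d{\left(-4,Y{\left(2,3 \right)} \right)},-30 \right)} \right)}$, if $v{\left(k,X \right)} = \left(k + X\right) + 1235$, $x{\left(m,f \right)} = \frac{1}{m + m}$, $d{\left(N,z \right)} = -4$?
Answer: $\frac{34617257}{8} \approx 4.3272 \cdot 10^{6}$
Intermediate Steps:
$x{\left(m,f \right)} = \frac{1}{2 m}$
$v{\left(k,X \right)} = 1235 + X + k$ ($v{\left(k,X \right)} = \left(X + k\right) + 1235 = 1235 + X + k$)
$4329789 - v{\left(1397,x{\left(d{\left(-4,Y{\left(2,3 \right)} \right)},-30 \right)} \right)} = 4329789 - \left(1235 + \frac{1}{2 \left(-4\right)} + 1397\right) = 4329789 - \left(1235 + \frac{1}{2} \left(- \frac{1}{4}\right) + 1397\right) = 4329789 - \left(1235 - \frac{1}{8} + 1397\right) = 4329789 - \frac{21055}{8} = \frac{34617257}{8}$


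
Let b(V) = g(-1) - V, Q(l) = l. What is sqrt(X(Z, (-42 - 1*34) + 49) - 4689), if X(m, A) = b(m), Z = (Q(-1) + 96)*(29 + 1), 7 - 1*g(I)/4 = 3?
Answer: I*sqrt(7523) ≈ 86.735*I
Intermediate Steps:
g(I) = 16 (g(I) = 28 - 4*3 = 28 - 12 = 16)
Z = 2850 (Z = (-1 + 96)*(29 + 1) = 95*30 = 2850)
b(V) = 16 - V
X(m, A) = 16 - m
sqrt(X(Z, (-42 - 1*34) + 49) - 4689) = sqrt((16 - 1*2850) - 4689) = sqrt((16 - 2850) - 4689) = sqrt(-2834 - 4689) = sqrt(-7523) = I*sqrt(7523)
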